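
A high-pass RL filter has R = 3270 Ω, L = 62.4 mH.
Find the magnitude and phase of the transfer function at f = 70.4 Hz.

Step 1 — Angular frequency: ω = 2π·70.4 = 442.3 rad/s.
Step 2 — Transfer function: H(jω) = jωL/(R + jωL).
Step 3 — Numerator jωL = j·27.6; denominator R + jωL = 3270 + j27.6.
Step 4 — H = 7.124e-05 + j0.00844.
Step 5 — Magnitude: |H| = 0.008441 (-41.5 dB); phase: φ = 89.5°.

|H| = 0.008441 (-41.5 dB), φ = 89.5°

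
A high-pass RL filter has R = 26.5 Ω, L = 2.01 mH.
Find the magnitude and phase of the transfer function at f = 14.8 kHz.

Step 1 — Angular frequency: ω = 2π·1.48e+04 = 9.299e+04 rad/s.
Step 2 — Transfer function: H(jω) = jωL/(R + jωL).
Step 3 — Numerator jωL = j·186.9; denominator R + jωL = 26.5 + j186.9.
Step 4 — H = 0.9803 + j0.139.
Step 5 — Magnitude: |H| = 0.9901 (-0.1 dB); phase: φ = 8.1°.

|H| = 0.9901 (-0.1 dB), φ = 8.1°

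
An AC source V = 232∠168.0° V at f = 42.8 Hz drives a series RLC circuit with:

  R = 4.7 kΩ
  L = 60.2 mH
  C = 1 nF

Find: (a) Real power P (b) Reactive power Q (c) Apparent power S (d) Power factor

Step 1 — Angular frequency: ω = 2π·f = 2π·42.8 = 268.9 rad/s.
Step 2 — Component impedances:
  R: Z = R = 4700 Ω
  L: Z = jωL = j·268.9·0.0602 = 0 + j16.19 Ω
  C: Z = 1/(jωC) = -j/(ω·C) = 0 - j3.719e+06 Ω
Step 3 — Series combination: Z_total = R + L + C = 4700 - j3.719e+06 Ω = 3.719e+06∠-89.9° Ω.
Step 4 — Source phasor: V = 232∠168.0° V = -226.9 + j48.24 V.
Step 5 — Current: I = V / Z = -1.305e-05 - j6.101e-05 A = 6.239e-05∠-102.1° A.
Step 6 — Complex power: S = V·I* = 1.829e-05 - j0.01447 VA.
Step 7 — Real power: P = Re(S) = 1.829e-05 W.
Step 8 — Reactive power: Q = Im(S) = -0.01447 VAR.
Step 9 — Apparent power: |S| = 0.01447 VA.
Step 10 — Power factor: PF = P/|S| = 0.001264 (leading).

(a) P = 1.829e-05 W  (b) Q = -0.01447 VAR  (c) S = 0.01447 VA  (d) PF = 0.001264 (leading)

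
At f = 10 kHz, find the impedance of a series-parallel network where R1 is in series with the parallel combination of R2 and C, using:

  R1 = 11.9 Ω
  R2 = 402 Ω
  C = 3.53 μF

Step 1 — Angular frequency: ω = 2π·f = 2π·1e+04 = 6.283e+04 rad/s.
Step 2 — Component impedances:
  R1: Z = R = 11.9 Ω
  R2: Z = R = 402 Ω
  C: Z = 1/(jωC) = -j/(ω·C) = 0 - j4.509 Ω
Step 3 — Parallel branch: R2 || C = 1/(1/R2 + 1/C) = 0.05056 - j4.508 Ω.
Step 4 — Series with R1: Z_total = R1 + (R2 || C) = 11.95 - j4.508 Ω = 12.77∠-20.7° Ω.

Z = 11.95 - j4.508 Ω = 12.77∠-20.7° Ω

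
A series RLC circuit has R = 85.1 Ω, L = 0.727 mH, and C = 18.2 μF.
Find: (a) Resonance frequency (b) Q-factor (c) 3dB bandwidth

Step 1 — Resonance: ω₀ = 1/√(LC) = 1/√(0.000727·1.82e-05) = 8694 rad/s.
Step 2 — f₀ = ω₀/(2π) = 1384 Hz.
Step 3 — Series Q: Q = ω₀L/R = 8694·0.000727/85.1 = 0.07427.
Step 4 — Bandwidth: Δω = ω₀/Q = 1.171e+05 rad/s; BW = Δω/(2π) = 1.863e+04 Hz.

(a) f₀ = 1384 Hz  (b) Q = 0.07427  (c) BW = 1.863e+04 Hz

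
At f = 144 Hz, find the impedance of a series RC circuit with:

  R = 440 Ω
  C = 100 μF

Step 1 — Angular frequency: ω = 2π·f = 2π·144 = 904.8 rad/s.
Step 2 — Component impedances:
  R: Z = R = 440 Ω
  C: Z = 1/(jωC) = -j/(ω·C) = 0 - j11.05 Ω
Step 3 — Series combination: Z_total = R + C = 440 - j11.05 Ω = 440.1∠-1.4° Ω.

Z = 440 - j11.05 Ω = 440.1∠-1.4° Ω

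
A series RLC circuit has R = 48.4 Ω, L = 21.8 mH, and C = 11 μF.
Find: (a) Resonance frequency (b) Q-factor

Step 1 — Resonance condition Im(Z)=0 gives ω₀ = 1/√(LC).
Step 2 — ω₀ = 1/√(0.0218·1.1e-05) = 2042 rad/s.
Step 3 — f₀ = ω₀/(2π) = 325 Hz.
Step 4 — Series Q: Q = ω₀L/R = 2042·0.0218/48.4 = 0.9198.

(a) f₀ = 325 Hz  (b) Q = 0.9198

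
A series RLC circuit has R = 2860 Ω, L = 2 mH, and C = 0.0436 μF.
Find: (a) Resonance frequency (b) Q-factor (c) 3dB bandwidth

Step 1 — Resonance: ω₀ = 1/√(LC) = 1/√(0.002·4.36e-08) = 1.071e+05 rad/s.
Step 2 — f₀ = ω₀/(2π) = 1.704e+04 Hz.
Step 3 — Series Q: Q = ω₀L/R = 1.071e+05·0.002/2860 = 0.07489.
Step 4 — Bandwidth: Δω = ω₀/Q = 1.43e+06 rad/s; BW = Δω/(2π) = 2.276e+05 Hz.

(a) f₀ = 1.704e+04 Hz  (b) Q = 0.07489  (c) BW = 2.276e+05 Hz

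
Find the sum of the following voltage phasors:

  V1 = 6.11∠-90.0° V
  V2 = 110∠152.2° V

Step 1 — Convert each phasor to rectangular form:
  V1 = 6.11·(cos(-90.0°) + j·sin(-90.0°)) = 0 - j6.11 V
  V2 = 110·(cos(152.2°) + j·sin(152.2°)) = -97.3 + j51.3 V
Step 2 — Sum components: V_total = -97.3 + j45.19 V.
Step 3 — Convert to polar: |V_total| = 107.3 V, ∠V_total = 155.1°.

V_total = 107.3∠155.1° V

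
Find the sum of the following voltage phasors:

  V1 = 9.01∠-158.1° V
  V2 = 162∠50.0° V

Step 1 — Convert each phasor to rectangular form:
  V1 = 9.01·(cos(-158.1°) + j·sin(-158.1°)) = -8.36 - j3.361 V
  V2 = 162·(cos(50.0°) + j·sin(50.0°)) = 104.1 + j124.1 V
Step 2 — Sum components: V_total = 95.77 + j120.7 V.
Step 3 — Convert to polar: |V_total| = 154.1 V, ∠V_total = 51.6°.

V_total = 154.1∠51.6° V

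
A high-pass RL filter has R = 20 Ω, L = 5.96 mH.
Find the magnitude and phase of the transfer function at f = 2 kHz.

Step 1 — Angular frequency: ω = 2π·2000 = 1.257e+04 rad/s.
Step 2 — Transfer function: H(jω) = jωL/(R + jωL).
Step 3 — Numerator jωL = j·74.9; denominator R + jωL = 20 + j74.9.
Step 4 — H = 0.9334 + j0.2493.
Step 5 — Magnitude: |H| = 0.9661 (-0.3 dB); phase: φ = 15.0°.

|H| = 0.9661 (-0.3 dB), φ = 15.0°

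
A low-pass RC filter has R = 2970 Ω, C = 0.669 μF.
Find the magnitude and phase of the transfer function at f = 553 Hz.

Step 1 — Angular frequency: ω = 2π·553 = 3475 rad/s.
Step 2 — Transfer function: H(jω) = 1/(1 + jωRC).
Step 3 — Denominator: 1 + jωRC = 1 + j·3475·2970·6.69e-07 = 1 + j6.904.
Step 4 — H = 0.02055 - j0.1419.
Step 5 — Magnitude: |H| = 0.1434 (-16.9 dB); phase: φ = -81.8°.

|H| = 0.1434 (-16.9 dB), φ = -81.8°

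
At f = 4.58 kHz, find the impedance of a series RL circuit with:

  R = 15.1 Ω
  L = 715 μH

Step 1 — Angular frequency: ω = 2π·f = 2π·4580 = 2.878e+04 rad/s.
Step 2 — Component impedances:
  R: Z = R = 15.1 Ω
  L: Z = jωL = j·2.878e+04·0.000715 = 0 + j20.58 Ω
Step 3 — Series combination: Z_total = R + L = 15.1 + j20.58 Ω = 25.52∠53.7° Ω.

Z = 15.1 + j20.58 Ω = 25.52∠53.7° Ω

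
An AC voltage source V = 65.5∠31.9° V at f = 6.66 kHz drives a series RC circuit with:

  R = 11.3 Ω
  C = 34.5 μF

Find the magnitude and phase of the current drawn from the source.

Step 1 — Angular frequency: ω = 2π·f = 2π·6660 = 4.185e+04 rad/s.
Step 2 — Component impedances:
  R: Z = R = 11.3 Ω
  C: Z = 1/(jωC) = -j/(ω·C) = 0 - j0.6927 Ω
Step 3 — Series combination: Z_total = R + C = 11.3 - j0.6927 Ω = 11.32∠-3.5° Ω.
Step 4 — Source phasor: V = 65.5∠31.9° V = 55.61 + j34.61 V.
Step 5 — Ohm's law: I = V / Z_total = (55.61 + j34.61) / (11.3 - j0.6927) = 4.716 + j3.352 A.
Step 6 — Convert to polar: |I| = 5.786 A, ∠I = 35.4°.

I = 5.786∠35.4° A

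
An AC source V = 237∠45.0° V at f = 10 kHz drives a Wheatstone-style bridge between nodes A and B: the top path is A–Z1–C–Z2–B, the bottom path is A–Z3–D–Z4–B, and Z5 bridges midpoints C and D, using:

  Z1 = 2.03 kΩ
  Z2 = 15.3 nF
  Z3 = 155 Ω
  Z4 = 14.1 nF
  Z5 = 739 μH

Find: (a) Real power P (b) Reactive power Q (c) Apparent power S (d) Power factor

Step 1 — Angular frequency: ω = 2π·f = 2π·1e+04 = 6.283e+04 rad/s.
Step 2 — Component impedances:
  Z1: Z = R = 2030 Ω
  Z2: Z = 1/(jωC) = -j/(ω·C) = 0 - j1040 Ω
  Z3: Z = R = 155 Ω
  Z4: Z = 1/(jωC) = -j/(ω·C) = 0 - j1129 Ω
  Z5: Z = jωL = j·6.283e+04·0.000739 = 0 + j46.43 Ω
Step 3 — Bridge requires nodal analysis (the Z5 bridge couples midpoints C and D, so the two paths cannot be reduced to a simple series/parallel combination). Setting node B to ground and injecting 1 A at node A, the 3-node admittance system at A, C, D solves to V_A = Z_AB = 144.2 - j531.8 Ω = 551∠-74.8° Ω.
Step 4 — Source phasor: V = 237∠45.0° V = 167.6 + j167.6 V.
Step 5 — Current: I = V / Z = -0.2139 + j0.3732 A = 0.4302∠119.8° A.
Step 6 — Complex power: S = V·I* = 26.68 - j98.39 VA.
Step 7 — Real power: P = Re(S) = 26.68 W.
Step 8 — Reactive power: Q = Im(S) = -98.39 VAR.
Step 9 — Apparent power: |S| = 101.9 VA.
Step 10 — Power factor: PF = P/|S| = 0.2617 (leading).

(a) P = 26.68 W  (b) Q = -98.39 VAR  (c) S = 101.9 VA  (d) PF = 0.2617 (leading)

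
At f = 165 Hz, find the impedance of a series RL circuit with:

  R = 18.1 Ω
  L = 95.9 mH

Step 1 — Angular frequency: ω = 2π·f = 2π·165 = 1037 rad/s.
Step 2 — Component impedances:
  R: Z = R = 18.1 Ω
  L: Z = jωL = j·1037·0.0959 = 0 + j99.42 Ω
Step 3 — Series combination: Z_total = R + L = 18.1 + j99.42 Ω = 101.1∠79.7° Ω.

Z = 18.1 + j99.42 Ω = 101.1∠79.7° Ω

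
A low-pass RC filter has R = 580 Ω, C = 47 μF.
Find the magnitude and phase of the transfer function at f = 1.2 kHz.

Step 1 — Angular frequency: ω = 2π·1200 = 7540 rad/s.
Step 2 — Transfer function: H(jω) = 1/(1 + jωRC).
Step 3 — Denominator: 1 + jωRC = 1 + j·7540·580·4.7e-05 = 1 + j205.5.
Step 4 — H = 2.367e-05 - j0.004865.
Step 5 — Magnitude: |H| = 0.004865 (-46.3 dB); phase: φ = -89.7°.

|H| = 0.004865 (-46.3 dB), φ = -89.7°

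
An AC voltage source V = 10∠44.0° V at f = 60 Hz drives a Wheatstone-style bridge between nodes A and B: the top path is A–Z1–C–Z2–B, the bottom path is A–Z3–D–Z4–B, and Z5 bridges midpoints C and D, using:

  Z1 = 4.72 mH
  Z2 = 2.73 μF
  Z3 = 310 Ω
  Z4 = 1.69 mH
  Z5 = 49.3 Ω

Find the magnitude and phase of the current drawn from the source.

Step 1 — Angular frequency: ω = 2π·f = 2π·60 = 377 rad/s.
Step 2 — Component impedances:
  Z1: Z = jωL = j·377·0.00472 = 0 + j1.779 Ω
  Z2: Z = 1/(jωC) = -j/(ω·C) = 0 - j971.6 Ω
  Z3: Z = R = 310 Ω
  Z4: Z = jωL = j·377·0.00169 = 0 + j0.6371 Ω
  Z5: Z = R = 49.3 Ω
Step 3 — Bridge requires nodal analysis (the Z5 bridge couples midpoints C and D, so the two paths cannot be reduced to a simple series/parallel combination). Setting node B to ground and injecting 1 A at node A, the 3-node admittance system at A, C, D solves to V_A = Z_AB = 42.5 + j0.1005 Ω = 42.5∠0.1° Ω.
Step 4 — Source phasor: V = 10∠44.0° V = 7.193 + j6.947 V.
Step 5 — Ohm's law: I = V / Z_total = (7.193 + j6.947) / (42.5 + j0.1005) = 0.1697 + j0.1631 A.
Step 6 — Convert to polar: |I| = 0.2353 A, ∠I = 43.9°.

I = 0.2353∠43.9° A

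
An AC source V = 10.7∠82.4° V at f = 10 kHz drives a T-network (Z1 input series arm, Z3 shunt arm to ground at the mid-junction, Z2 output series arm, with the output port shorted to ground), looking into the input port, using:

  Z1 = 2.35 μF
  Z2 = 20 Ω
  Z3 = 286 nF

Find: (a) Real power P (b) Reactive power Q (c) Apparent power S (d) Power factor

Step 1 — Angular frequency: ω = 2π·f = 2π·1e+04 = 6.283e+04 rad/s.
Step 2 — Component impedances:
  Z1: Z = 1/(jωC) = -j/(ω·C) = 0 - j6.773 Ω
  Z2: Z = R = 20 Ω
  Z3: Z = 1/(jωC) = -j/(ω·C) = 0 - j55.65 Ω
Step 3 — With the output port shorted to ground, the output series arm Z2 runs from the junction to ground; the shunt arm Z3 also runs from the junction to ground. They appear in parallel: Z3 || Z2 = 17.71 - j6.366 Ω.
Step 4 — Series with input arm Z1: Z_in = Z1 + (Z3 || Z2) = 17.71 - j13.14 Ω = 22.05∠-36.6° Ω.
Step 5 — Source phasor: V = 10.7∠82.4° V = 1.415 + j10.61 V.
Step 6 — Current: I = V / Z = -0.235 + j0.4245 A = 0.4852∠119.0° A.
Step 7 — Complex power: S = V·I* = 4.17 - j3.093 VA.
Step 8 — Real power: P = Re(S) = 4.17 W.
Step 9 — Reactive power: Q = Im(S) = -3.093 VAR.
Step 10 — Apparent power: |S| = 5.192 VA.
Step 11 — Power factor: PF = P/|S| = 0.8032 (leading).

(a) P = 4.17 W  (b) Q = -3.093 VAR  (c) S = 5.192 VA  (d) PF = 0.8032 (leading)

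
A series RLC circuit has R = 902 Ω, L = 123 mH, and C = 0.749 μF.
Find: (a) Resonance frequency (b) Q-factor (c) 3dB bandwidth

Step 1 — Resonance: ω₀ = 1/√(LC) = 1/√(0.123·7.49e-07) = 3295 rad/s.
Step 2 — f₀ = ω₀/(2π) = 524.4 Hz.
Step 3 — Series Q: Q = ω₀L/R = 3295·0.123/902 = 0.4493.
Step 4 — Bandwidth: Δω = ω₀/Q = 7333 rad/s; BW = Δω/(2π) = 1167 Hz.

(a) f₀ = 524.4 Hz  (b) Q = 0.4493  (c) BW = 1167 Hz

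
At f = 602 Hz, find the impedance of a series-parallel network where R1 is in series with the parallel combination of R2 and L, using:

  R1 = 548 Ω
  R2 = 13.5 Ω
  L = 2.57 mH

Step 1 — Angular frequency: ω = 2π·f = 2π·602 = 3782 rad/s.
Step 2 — Component impedances:
  R1: Z = R = 548 Ω
  R2: Z = R = 13.5 Ω
  L: Z = jωL = j·3782·0.00257 = 0 + j9.721 Ω
Step 3 — Parallel branch: R2 || L = 1/(1/R2 + 1/L) = 4.61 + j6.402 Ω.
Step 4 — Series with R1: Z_total = R1 + (R2 || L) = 552.6 + j6.402 Ω = 552.6∠0.7° Ω.

Z = 552.6 + j6.402 Ω = 552.6∠0.7° Ω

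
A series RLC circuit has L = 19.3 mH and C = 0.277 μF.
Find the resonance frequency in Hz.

Step 1 — Resonance condition Im(Z)=0 gives ω₀ = 1/√(LC).
Step 2 — ω₀ = 1/√(0.0193·2.77e-07) = 1.368e+04 rad/s.
Step 3 — f₀ = ω₀/(2π) = 2177 Hz.

f₀ = 2177 Hz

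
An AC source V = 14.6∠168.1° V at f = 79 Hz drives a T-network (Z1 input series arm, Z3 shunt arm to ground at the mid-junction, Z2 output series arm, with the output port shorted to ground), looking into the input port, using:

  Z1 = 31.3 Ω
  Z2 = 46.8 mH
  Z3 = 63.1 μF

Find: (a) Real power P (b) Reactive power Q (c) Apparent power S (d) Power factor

Step 1 — Angular frequency: ω = 2π·f = 2π·79 = 496.4 rad/s.
Step 2 — Component impedances:
  Z1: Z = R = 31.3 Ω
  Z2: Z = jωL = j·496.4·0.0468 = 0 + j23.23 Ω
  Z3: Z = 1/(jωC) = -j/(ω·C) = 0 - j31.93 Ω
Step 3 — With the output port shorted to ground, the output series arm Z2 runs from the junction to ground; the shunt arm Z3 also runs from the junction to ground. They appear in parallel: Z3 || Z2 = 0 + j85.28 Ω.
Step 4 — Series with input arm Z1: Z_in = Z1 + (Z3 || Z2) = 31.3 + j85.28 Ω = 90.84∠69.8° Ω.
Step 5 — Source phasor: V = 14.6∠168.1° V = -14.29 + j3.011 V.
Step 6 — Current: I = V / Z = -0.02308 + j0.1591 A = 0.1607∠98.3° A.
Step 7 — Complex power: S = V·I* = 0.8085 + j2.203 VA.
Step 8 — Real power: P = Re(S) = 0.8085 W.
Step 9 — Reactive power: Q = Im(S) = 2.203 VAR.
Step 10 — Apparent power: |S| = 2.347 VA.
Step 11 — Power factor: PF = P/|S| = 0.3446 (lagging).

(a) P = 0.8085 W  (b) Q = 2.203 VAR  (c) S = 2.347 VA  (d) PF = 0.3446 (lagging)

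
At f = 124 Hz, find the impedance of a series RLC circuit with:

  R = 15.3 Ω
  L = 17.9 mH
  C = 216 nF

Step 1 — Angular frequency: ω = 2π·f = 2π·124 = 779.1 rad/s.
Step 2 — Component impedances:
  R: Z = R = 15.3 Ω
  L: Z = jωL = j·779.1·0.0179 = 0 + j13.95 Ω
  C: Z = 1/(jωC) = -j/(ω·C) = 0 - j5942 Ω
Step 3 — Series combination: Z_total = R + L + C = 15.3 - j5928 Ω = 5928∠-89.9° Ω.

Z = 15.3 - j5928 Ω = 5928∠-89.9° Ω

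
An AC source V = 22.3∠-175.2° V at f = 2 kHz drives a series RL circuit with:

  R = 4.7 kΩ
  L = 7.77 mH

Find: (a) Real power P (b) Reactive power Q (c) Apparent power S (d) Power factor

Step 1 — Angular frequency: ω = 2π·f = 2π·2000 = 1.257e+04 rad/s.
Step 2 — Component impedances:
  R: Z = R = 4700 Ω
  L: Z = jωL = j·1.257e+04·0.00777 = 0 + j97.64 Ω
Step 3 — Series combination: Z_total = R + L = 4700 + j97.64 Ω = 4701∠1.2° Ω.
Step 4 — Source phasor: V = 22.3∠-175.2° V = -22.22 - j1.866 V.
Step 5 — Current: I = V / Z = -0.004734 - j0.0002987 A = 0.004744∠-176.4° A.
Step 6 — Complex power: S = V·I* = 0.1058 + j0.002197 VA.
Step 7 — Real power: P = Re(S) = 0.1058 W.
Step 8 — Reactive power: Q = Im(S) = 0.002197 VAR.
Step 9 — Apparent power: |S| = 0.1058 VA.
Step 10 — Power factor: PF = P/|S| = 0.9998 (lagging).

(a) P = 0.1058 W  (b) Q = 0.002197 VAR  (c) S = 0.1058 VA  (d) PF = 0.9998 (lagging)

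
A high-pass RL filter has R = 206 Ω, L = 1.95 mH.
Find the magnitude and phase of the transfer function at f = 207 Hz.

Step 1 — Angular frequency: ω = 2π·207 = 1301 rad/s.
Step 2 — Transfer function: H(jω) = jωL/(R + jωL).
Step 3 — Numerator jωL = j·2.536; denominator R + jωL = 206 + j2.536.
Step 4 — H = 0.0001516 + j0.01231.
Step 5 — Magnitude: |H| = 0.01231 (-38.2 dB); phase: φ = 89.3°.

|H| = 0.01231 (-38.2 dB), φ = 89.3°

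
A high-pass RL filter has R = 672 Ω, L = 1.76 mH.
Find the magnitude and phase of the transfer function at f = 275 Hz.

Step 1 — Angular frequency: ω = 2π·275 = 1728 rad/s.
Step 2 — Transfer function: H(jω) = jωL/(R + jωL).
Step 3 — Numerator jωL = j·3.041; denominator R + jωL = 672 + j3.041.
Step 4 — H = 2.048e-05 + j0.004525.
Step 5 — Magnitude: |H| = 0.004525 (-46.9 dB); phase: φ = 89.7°.

|H| = 0.004525 (-46.9 dB), φ = 89.7°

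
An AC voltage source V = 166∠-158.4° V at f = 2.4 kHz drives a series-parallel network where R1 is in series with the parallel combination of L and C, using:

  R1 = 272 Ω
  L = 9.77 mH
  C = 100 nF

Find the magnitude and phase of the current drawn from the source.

Step 1 — Angular frequency: ω = 2π·f = 2π·2400 = 1.508e+04 rad/s.
Step 2 — Component impedances:
  R1: Z = R = 272 Ω
  L: Z = jωL = j·1.508e+04·0.00977 = 0 + j147.3 Ω
  C: Z = 1/(jωC) = -j/(ω·C) = 0 - j663.1 Ω
Step 3 — Parallel branch: L || C = 1/(1/L + 1/C) = 0 + j189.4 Ω.
Step 4 — Series with R1: Z_total = R1 + (L || C) = 272 + j189.4 Ω = 331.5∠34.9° Ω.
Step 5 — Source phasor: V = 166∠-158.4° V = -154.3 - j61.11 V.
Step 6 — Ohm's law: I = V / Z_total = (-154.3 - j61.11) / (272 + j189.4) = -0.4875 + j0.1148 A.
Step 7 — Convert to polar: |I| = 0.5008 A, ∠I = 166.7°.

I = 0.5008∠166.7° A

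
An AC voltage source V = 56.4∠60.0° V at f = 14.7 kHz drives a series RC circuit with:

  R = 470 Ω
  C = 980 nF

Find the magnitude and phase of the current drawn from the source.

Step 1 — Angular frequency: ω = 2π·f = 2π·1.47e+04 = 9.236e+04 rad/s.
Step 2 — Component impedances:
  R: Z = R = 470 Ω
  C: Z = 1/(jωC) = -j/(ω·C) = 0 - j11.05 Ω
Step 3 — Series combination: Z_total = R + C = 470 - j11.05 Ω = 470.1∠-1.3° Ω.
Step 4 — Source phasor: V = 56.4∠60.0° V = 28.2 + j48.84 V.
Step 5 — Ohm's law: I = V / Z_total = (28.2 + j48.84) / (470 - j11.05) = 0.05753 + j0.1053 A.
Step 6 — Convert to polar: |I| = 0.12 A, ∠I = 61.3°.

I = 0.12∠61.3° A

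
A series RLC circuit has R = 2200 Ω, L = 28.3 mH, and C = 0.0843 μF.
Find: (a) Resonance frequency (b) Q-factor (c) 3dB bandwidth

Step 1 — Resonance condition Im(Z)=0 gives ω₀ = 1/√(LC).
Step 2 — ω₀ = 1/√(0.0283·8.43e-08) = 2.047e+04 rad/s.
Step 3 — f₀ = ω₀/(2π) = 3258 Hz.
Step 4 — Series Q: Q = ω₀L/R = 2.047e+04·0.0283/2200 = 0.2634.
Step 5 — 3dB bandwidth: Δω = ω₀/Q = 7.774e+04 rad/s; BW = Δω/(2π) = 1.237e+04 Hz.

(a) f₀ = 3258 Hz  (b) Q = 0.2634  (c) BW = 1.237e+04 Hz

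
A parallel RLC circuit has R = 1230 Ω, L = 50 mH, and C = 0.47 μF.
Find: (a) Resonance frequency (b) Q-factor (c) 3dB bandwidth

Step 1 — Resonance: ω₀ = 1/√(LC) = 1/√(0.05·4.7e-07) = 6523 rad/s.
Step 2 — f₀ = ω₀/(2π) = 1038 Hz.
Step 3 — Parallel Q: Q = R/(ω₀L) = 1230/(6523·0.05) = 3.771.
Step 4 — Bandwidth: Δω = ω₀/Q = 1730 rad/s; BW = Δω/(2π) = 275.3 Hz.

(a) f₀ = 1038 Hz  (b) Q = 3.771  (c) BW = 275.3 Hz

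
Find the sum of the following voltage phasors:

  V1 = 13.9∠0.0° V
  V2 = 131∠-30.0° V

Step 1 — Convert each phasor to rectangular form:
  V1 = 13.9·(cos(0.0°) + j·sin(0.0°)) = 13.9 V
  V2 = 131·(cos(-30.0°) + j·sin(-30.0°)) = 113.4 - j65.5 V
Step 2 — Sum components: V_total = 127.3 - j65.5 V.
Step 3 — Convert to polar: |V_total| = 143.2 V, ∠V_total = -27.2°.

V_total = 143.2∠-27.2° V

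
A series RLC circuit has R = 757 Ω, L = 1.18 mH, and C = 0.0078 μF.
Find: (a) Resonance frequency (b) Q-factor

Step 1 — Resonance condition Im(Z)=0 gives ω₀ = 1/√(LC).
Step 2 — ω₀ = 1/√(0.00118·7.8e-09) = 3.296e+05 rad/s.
Step 3 — f₀ = ω₀/(2π) = 5.246e+04 Hz.
Step 4 — Series Q: Q = ω₀L/R = 3.296e+05·0.00118/757 = 0.5138.

(a) f₀ = 5.246e+04 Hz  (b) Q = 0.5138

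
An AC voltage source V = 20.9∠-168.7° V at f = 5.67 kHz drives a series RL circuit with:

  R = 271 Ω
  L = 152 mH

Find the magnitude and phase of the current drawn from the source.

Step 1 — Angular frequency: ω = 2π·f = 2π·5670 = 3.563e+04 rad/s.
Step 2 — Component impedances:
  R: Z = R = 271 Ω
  L: Z = jωL = j·3.563e+04·0.152 = 0 + j5415 Ω
Step 3 — Series combination: Z_total = R + L = 271 + j5415 Ω = 5422∠87.1° Ω.
Step 4 — Source phasor: V = 20.9∠-168.7° V = -20.49 - j4.095 V.
Step 5 — Ohm's law: I = V / Z_total = (-20.49 - j4.095) / (271 + j5415) = -0.0009433 + j0.003738 A.
Step 6 — Convert to polar: |I| = 0.003855 A, ∠I = 104.2°.

I = 0.003855∠104.2° A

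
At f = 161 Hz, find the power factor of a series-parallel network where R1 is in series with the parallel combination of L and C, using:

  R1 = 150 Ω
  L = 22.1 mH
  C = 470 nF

Step 1 — Angular frequency: ω = 2π·f = 2π·161 = 1012 rad/s.
Step 2 — Component impedances:
  R1: Z = R = 150 Ω
  L: Z = jωL = j·1012·0.0221 = 0 + j22.36 Ω
  C: Z = 1/(jωC) = -j/(ω·C) = 0 - j2103 Ω
Step 3 — Parallel branch: L || C = 1/(1/L + 1/C) = 0 + j22.6 Ω.
Step 4 — Series with R1: Z_total = R1 + (L || C) = 150 + j22.6 Ω = 151.7∠8.6° Ω.
Step 5 — Power factor: PF = cos(φ) = Re(Z)/|Z| = 150/151.7 = 0.9888.
Step 6 — Type: Im(Z) = 22.6 ⇒ lagging (phase φ = 8.6°).

PF = 0.9888 (lagging, φ = 8.6°)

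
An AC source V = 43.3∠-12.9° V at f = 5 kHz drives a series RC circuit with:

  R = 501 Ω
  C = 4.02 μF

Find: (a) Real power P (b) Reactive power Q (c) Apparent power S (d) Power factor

Step 1 — Angular frequency: ω = 2π·f = 2π·5000 = 3.142e+04 rad/s.
Step 2 — Component impedances:
  R: Z = R = 501 Ω
  C: Z = 1/(jωC) = -j/(ω·C) = 0 - j7.918 Ω
Step 3 — Series combination: Z_total = R + C = 501 - j7.918 Ω = 501.1∠-0.9° Ω.
Step 4 — Source phasor: V = 43.3∠-12.9° V = 42.21 - j9.667 V.
Step 5 — Current: I = V / Z = 0.08453 - j0.01796 A = 0.08642∠-12.0° A.
Step 6 — Complex power: S = V·I* = 3.741 - j0.05913 VA.
Step 7 — Real power: P = Re(S) = 3.741 W.
Step 8 — Reactive power: Q = Im(S) = -0.05913 VAR.
Step 9 — Apparent power: |S| = 3.742 VA.
Step 10 — Power factor: PF = P/|S| = 0.9999 (leading).

(a) P = 3.741 W  (b) Q = -0.05913 VAR  (c) S = 3.742 VA  (d) PF = 0.9999 (leading)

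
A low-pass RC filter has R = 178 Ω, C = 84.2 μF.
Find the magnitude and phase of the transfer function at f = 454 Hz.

Step 1 — Angular frequency: ω = 2π·454 = 2853 rad/s.
Step 2 — Transfer function: H(jω) = 1/(1 + jωRC).
Step 3 — Denominator: 1 + jωRC = 1 + j·2853·178·8.42e-05 = 1 + j42.75.
Step 4 — H = 0.0005468 - j0.02338.
Step 5 — Magnitude: |H| = 0.02338 (-32.6 dB); phase: φ = -88.7°.

|H| = 0.02338 (-32.6 dB), φ = -88.7°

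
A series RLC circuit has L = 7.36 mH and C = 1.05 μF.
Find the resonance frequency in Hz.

Step 1 — Resonance condition Im(Z)=0 gives ω₀ = 1/√(LC).
Step 2 — ω₀ = 1/√(0.00736·1.05e-06) = 1.138e+04 rad/s.
Step 3 — f₀ = ω₀/(2π) = 1810 Hz.

f₀ = 1810 Hz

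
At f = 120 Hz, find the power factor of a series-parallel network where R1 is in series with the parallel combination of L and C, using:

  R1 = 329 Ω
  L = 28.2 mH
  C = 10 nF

Step 1 — Angular frequency: ω = 2π·f = 2π·120 = 754 rad/s.
Step 2 — Component impedances:
  R1: Z = R = 329 Ω
  L: Z = jωL = j·754·0.0282 = 0 + j21.26 Ω
  C: Z = 1/(jωC) = -j/(ω·C) = 0 - j1.326e+05 Ω
Step 3 — Parallel branch: L || C = 1/(1/L + 1/C) = 0 + j21.27 Ω.
Step 4 — Series with R1: Z_total = R1 + (L || C) = 329 + j21.27 Ω = 329.7∠3.7° Ω.
Step 5 — Power factor: PF = cos(φ) = Re(Z)/|Z| = 329/329.7 = 0.9979.
Step 6 — Type: Im(Z) = 21.27 ⇒ lagging (phase φ = 3.7°).

PF = 0.9979 (lagging, φ = 3.7°)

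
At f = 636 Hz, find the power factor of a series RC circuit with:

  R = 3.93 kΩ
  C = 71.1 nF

Step 1 — Angular frequency: ω = 2π·f = 2π·636 = 3996 rad/s.
Step 2 — Component impedances:
  R: Z = R = 3930 Ω
  C: Z = 1/(jωC) = -j/(ω·C) = 0 - j3520 Ω
Step 3 — Series combination: Z_total = R + C = 3930 - j3520 Ω = 5276∠-41.8° Ω.
Step 4 — Power factor: PF = cos(φ) = Re(Z)/|Z| = 3930/5276 = 0.7449.
Step 5 — Type: Im(Z) = -3520 ⇒ leading (phase φ = -41.8°).

PF = 0.7449 (leading, φ = -41.8°)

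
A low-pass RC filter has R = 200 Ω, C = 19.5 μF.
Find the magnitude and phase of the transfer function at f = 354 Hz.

Step 1 — Angular frequency: ω = 2π·354 = 2224 rad/s.
Step 2 — Transfer function: H(jω) = 1/(1 + jωRC).
Step 3 — Denominator: 1 + jωRC = 1 + j·2224·200·1.95e-05 = 1 + j8.675.
Step 4 — H = 0.01312 - j0.1138.
Step 5 — Magnitude: |H| = 0.1145 (-18.8 dB); phase: φ = -83.4°.

|H| = 0.1145 (-18.8 dB), φ = -83.4°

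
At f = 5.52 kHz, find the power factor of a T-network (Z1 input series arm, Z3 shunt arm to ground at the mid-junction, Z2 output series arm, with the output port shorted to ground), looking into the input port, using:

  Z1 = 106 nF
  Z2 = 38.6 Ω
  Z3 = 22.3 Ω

Step 1 — Angular frequency: ω = 2π·f = 2π·5520 = 3.468e+04 rad/s.
Step 2 — Component impedances:
  Z1: Z = 1/(jωC) = -j/(ω·C) = 0 - j272 Ω
  Z2: Z = R = 38.6 Ω
  Z3: Z = R = 22.3 Ω
Step 3 — With the output port shorted to ground, the output series arm Z2 runs from the junction to ground; the shunt arm Z3 also runs from the junction to ground. They appear in parallel: Z3 || Z2 = 14.13 Ω.
Step 4 — Series with input arm Z1: Z_in = Z1 + (Z3 || Z2) = 14.13 - j272 Ω = 272.4∠-87.0° Ω.
Step 5 — Power factor: PF = cos(φ) = Re(Z)/|Z| = 14.134/272.37 = 0.05189.
Step 6 — Type: Im(Z) = -272 ⇒ leading (phase φ = -87.0°).

PF = 0.05189 (leading, φ = -87.0°)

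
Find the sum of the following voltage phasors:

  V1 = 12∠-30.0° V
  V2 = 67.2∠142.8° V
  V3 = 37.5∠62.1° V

Step 1 — Convert each phasor to rectangular form:
  V1 = 12·(cos(-30.0°) + j·sin(-30.0°)) = 10.39 - j6 V
  V2 = 67.2·(cos(142.8°) + j·sin(142.8°)) = -53.53 + j40.63 V
  V3 = 37.5·(cos(62.1°) + j·sin(62.1°)) = 17.55 + j33.14 V
Step 2 — Sum components: V_total = -25.59 + j67.77 V.
Step 3 — Convert to polar: |V_total| = 72.44 V, ∠V_total = 110.7°.

V_total = 72.44∠110.7° V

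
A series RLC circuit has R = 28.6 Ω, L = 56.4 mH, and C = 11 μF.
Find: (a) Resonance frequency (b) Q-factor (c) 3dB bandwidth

Step 1 — Resonance: ω₀ = 1/√(LC) = 1/√(0.0564·1.1e-05) = 1270 rad/s.
Step 2 — f₀ = ω₀/(2π) = 202.1 Hz.
Step 3 — Series Q: Q = ω₀L/R = 1270·0.0564/28.6 = 2.504.
Step 4 — Bandwidth: Δω = ω₀/Q = 507.1 rad/s; BW = Δω/(2π) = 80.71 Hz.

(a) f₀ = 202.1 Hz  (b) Q = 2.504  (c) BW = 80.71 Hz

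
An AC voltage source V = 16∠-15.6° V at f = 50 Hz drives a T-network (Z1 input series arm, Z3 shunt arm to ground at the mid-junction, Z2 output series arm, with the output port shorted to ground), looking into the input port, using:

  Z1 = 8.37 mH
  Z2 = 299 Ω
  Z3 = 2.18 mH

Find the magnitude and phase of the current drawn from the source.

Step 1 — Angular frequency: ω = 2π·f = 2π·50 = 314.2 rad/s.
Step 2 — Component impedances:
  Z1: Z = jωL = j·314.2·0.00837 = 0 + j2.63 Ω
  Z2: Z = R = 299 Ω
  Z3: Z = jωL = j·314.2·0.00218 = 0 + j0.6849 Ω
Step 3 — With the output port shorted to ground, the output series arm Z2 runs from the junction to ground; the shunt arm Z3 also runs from the junction to ground. They appear in parallel: Z3 || Z2 = 0.001569 + j0.6849 Ω.
Step 4 — Series with input arm Z1: Z_in = Z1 + (Z3 || Z2) = 0.001569 + j3.314 Ω = 3.314∠90.0° Ω.
Step 5 — Source phasor: V = 16∠-15.6° V = 15.41 - j4.303 V.
Step 6 — Ohm's law: I = V / Z_total = (15.41 - j4.303) / (0.001569 + j3.314) = -1.296 - j4.65 A.
Step 7 — Convert to polar: |I| = 4.827 A, ∠I = -105.6°.

I = 4.827∠-105.6° A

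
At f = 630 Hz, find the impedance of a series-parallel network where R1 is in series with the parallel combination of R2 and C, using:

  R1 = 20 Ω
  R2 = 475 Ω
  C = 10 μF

Step 1 — Angular frequency: ω = 2π·f = 2π·630 = 3958 rad/s.
Step 2 — Component impedances:
  R1: Z = R = 20 Ω
  R2: Z = R = 475 Ω
  C: Z = 1/(jωC) = -j/(ω·C) = 0 - j25.26 Ω
Step 3 — Parallel branch: R2 || C = 1/(1/R2 + 1/C) = 1.34 - j25.19 Ω.
Step 4 — Series with R1: Z_total = R1 + (R2 || C) = 21.34 - j25.19 Ω = 33.02∠-49.7° Ω.

Z = 21.34 - j25.19 Ω = 33.02∠-49.7° Ω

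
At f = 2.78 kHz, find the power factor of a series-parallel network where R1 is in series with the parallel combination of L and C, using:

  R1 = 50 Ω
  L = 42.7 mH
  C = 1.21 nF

Step 1 — Angular frequency: ω = 2π·f = 2π·2780 = 1.747e+04 rad/s.
Step 2 — Component impedances:
  R1: Z = R = 50 Ω
  L: Z = jωL = j·1.747e+04·0.0427 = 0 + j745.9 Ω
  C: Z = 1/(jωC) = -j/(ω·C) = 0 - j4.731e+04 Ω
Step 3 — Parallel branch: L || C = 1/(1/L + 1/C) = 0 + j757.8 Ω.
Step 4 — Series with R1: Z_total = R1 + (L || C) = 50 + j757.8 Ω = 759.4∠86.2° Ω.
Step 5 — Power factor: PF = cos(φ) = Re(Z)/|Z| = 50/759.4 = 0.06584.
Step 6 — Type: Im(Z) = 757.8 ⇒ lagging (phase φ = 86.2°).

PF = 0.06584 (lagging, φ = 86.2°)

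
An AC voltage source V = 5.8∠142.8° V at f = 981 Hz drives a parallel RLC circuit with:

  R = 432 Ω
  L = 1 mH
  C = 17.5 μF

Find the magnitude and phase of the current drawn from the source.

Step 1 — Angular frequency: ω = 2π·f = 2π·981 = 6164 rad/s.
Step 2 — Component impedances:
  R: Z = R = 432 Ω
  L: Z = jωL = j·6164·0.001 = 0 + j6.164 Ω
  C: Z = 1/(jωC) = -j/(ω·C) = 0 - j9.271 Ω
Step 3 — Parallel combination: 1/Z_total = 1/R + 1/L + 1/C; Z_total = 0.7816 + j18.36 Ω = 18.38∠87.6° Ω.
Step 4 — Source phasor: V = 5.8∠142.8° V = -4.62 + j3.507 V.
Step 5 — Ohm's law: I = V / Z_total = (-4.62 + j3.507) / (0.7816 + j18.36) = 0.18 + j0.2593 A.
Step 6 — Convert to polar: |I| = 0.3156 A, ∠I = 55.2°.

I = 0.3156∠55.2° A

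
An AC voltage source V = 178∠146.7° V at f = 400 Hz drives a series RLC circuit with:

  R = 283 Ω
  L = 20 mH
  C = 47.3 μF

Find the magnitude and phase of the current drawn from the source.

Step 1 — Angular frequency: ω = 2π·f = 2π·400 = 2513 rad/s.
Step 2 — Component impedances:
  R: Z = R = 283 Ω
  L: Z = jωL = j·2513·0.02 = 0 + j50.27 Ω
  C: Z = 1/(jωC) = -j/(ω·C) = 0 - j8.412 Ω
Step 3 — Series combination: Z_total = R + L + C = 283 + j41.85 Ω = 286.1∠8.4° Ω.
Step 4 — Source phasor: V = 178∠146.7° V = -148.8 + j97.73 V.
Step 5 — Ohm's law: I = V / Z_total = (-148.8 + j97.73) / (283 + j41.85) = -0.4645 + j0.414 A.
Step 6 — Convert to polar: |I| = 0.6222 A, ∠I = 138.3°.

I = 0.6222∠138.3° A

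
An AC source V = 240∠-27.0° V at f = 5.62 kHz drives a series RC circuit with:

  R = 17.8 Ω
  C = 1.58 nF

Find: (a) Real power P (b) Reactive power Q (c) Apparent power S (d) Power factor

Step 1 — Angular frequency: ω = 2π·f = 2π·5620 = 3.531e+04 rad/s.
Step 2 — Component impedances:
  R: Z = R = 17.8 Ω
  C: Z = 1/(jωC) = -j/(ω·C) = 0 - j1.792e+04 Ω
Step 3 — Series combination: Z_total = R + C = 17.8 - j1.792e+04 Ω = 1.792e+04∠-89.9° Ω.
Step 4 — Source phasor: V = 240∠-27.0° V = 213.8 - j109 V.
Step 5 — Current: I = V / Z = 0.006091 + j0.01192 A = 0.01339∠62.9° A.
Step 6 — Complex power: S = V·I* = 0.003191 - j3.214 VA.
Step 7 — Real power: P = Re(S) = 0.003191 W.
Step 8 — Reactive power: Q = Im(S) = -3.214 VAR.
Step 9 — Apparent power: |S| = 3.214 VA.
Step 10 — Power factor: PF = P/|S| = 0.0009931 (leading).

(a) P = 0.003191 W  (b) Q = -3.214 VAR  (c) S = 3.214 VA  (d) PF = 0.0009931 (leading)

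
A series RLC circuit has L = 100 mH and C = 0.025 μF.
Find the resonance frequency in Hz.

Step 1 — Resonance condition Im(Z)=0 gives ω₀ = 1/√(LC).
Step 2 — ω₀ = 1/√(0.1·2.5e-08) = 2e+04 rad/s.
Step 3 — f₀ = ω₀/(2π) = 3183 Hz.

f₀ = 3183 Hz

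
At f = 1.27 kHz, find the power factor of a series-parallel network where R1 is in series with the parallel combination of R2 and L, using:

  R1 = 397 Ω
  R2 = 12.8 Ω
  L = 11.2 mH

Step 1 — Angular frequency: ω = 2π·f = 2π·1270 = 7980 rad/s.
Step 2 — Component impedances:
  R1: Z = R = 397 Ω
  R2: Z = R = 12.8 Ω
  L: Z = jωL = j·7980·0.0112 = 0 + j89.37 Ω
Step 3 — Parallel branch: R2 || L = 1/(1/R2 + 1/L) = 12.54 + j1.796 Ω.
Step 4 — Series with R1: Z_total = R1 + (R2 || L) = 409.5 + j1.796 Ω = 409.5∠0.3° Ω.
Step 5 — Power factor: PF = cos(φ) = Re(Z)/|Z| = 409.5/409.5 = 1.
Step 6 — Type: Im(Z) = 1.796 ⇒ lagging (phase φ = 0.3°).

PF = 1 (lagging, φ = 0.3°)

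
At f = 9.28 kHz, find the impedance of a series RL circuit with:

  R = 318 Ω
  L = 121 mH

Step 1 — Angular frequency: ω = 2π·f = 2π·9280 = 5.831e+04 rad/s.
Step 2 — Component impedances:
  R: Z = R = 318 Ω
  L: Z = jωL = j·5.831e+04·0.121 = 0 + j7055 Ω
Step 3 — Series combination: Z_total = R + L = 318 + j7055 Ω = 7062∠87.4° Ω.

Z = 318 + j7055 Ω = 7062∠87.4° Ω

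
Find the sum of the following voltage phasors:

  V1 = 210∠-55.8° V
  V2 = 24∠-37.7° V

Step 1 — Convert each phasor to rectangular form:
  V1 = 210·(cos(-55.8°) + j·sin(-55.8°)) = 118 - j173.7 V
  V2 = 24·(cos(-37.7°) + j·sin(-37.7°)) = 18.99 - j14.68 V
Step 2 — Sum components: V_total = 137 - j188.4 V.
Step 3 — Convert to polar: |V_total| = 232.9 V, ∠V_total = -54.0°.

V_total = 232.9∠-54.0° V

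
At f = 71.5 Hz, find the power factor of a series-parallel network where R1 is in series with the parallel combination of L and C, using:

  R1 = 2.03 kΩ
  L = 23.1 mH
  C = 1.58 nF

Step 1 — Angular frequency: ω = 2π·f = 2π·71.5 = 449.2 rad/s.
Step 2 — Component impedances:
  R1: Z = R = 2030 Ω
  L: Z = jωL = j·449.2·0.0231 = 0 + j10.38 Ω
  C: Z = 1/(jωC) = -j/(ω·C) = 0 - j1.409e+06 Ω
Step 3 — Parallel branch: L || C = 1/(1/L + 1/C) = 0 + j10.38 Ω.
Step 4 — Series with R1: Z_total = R1 + (L || C) = 2030 + j10.38 Ω = 2030∠0.3° Ω.
Step 5 — Power factor: PF = cos(φ) = Re(Z)/|Z| = 2030/2030 = 1.
Step 6 — Type: Im(Z) = 10.38 ⇒ lagging (phase φ = 0.3°).

PF = 1 (lagging, φ = 0.3°)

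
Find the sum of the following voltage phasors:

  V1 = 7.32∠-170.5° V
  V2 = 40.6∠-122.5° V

Step 1 — Convert each phasor to rectangular form:
  V1 = 7.32·(cos(-170.5°) + j·sin(-170.5°)) = -7.22 - j1.208 V
  V2 = 40.6·(cos(-122.5°) + j·sin(-122.5°)) = -21.81 - j34.24 V
Step 2 — Sum components: V_total = -29.03 - j35.45 V.
Step 3 — Convert to polar: |V_total| = 45.82 V, ∠V_total = -129.3°.

V_total = 45.82∠-129.3° V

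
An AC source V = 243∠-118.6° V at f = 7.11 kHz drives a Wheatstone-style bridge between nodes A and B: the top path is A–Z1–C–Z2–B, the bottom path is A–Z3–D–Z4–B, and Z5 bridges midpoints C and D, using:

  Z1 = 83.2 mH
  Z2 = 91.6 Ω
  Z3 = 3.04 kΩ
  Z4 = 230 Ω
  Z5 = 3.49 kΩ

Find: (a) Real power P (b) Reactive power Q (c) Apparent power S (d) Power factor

Step 1 — Angular frequency: ω = 2π·f = 2π·7110 = 4.467e+04 rad/s.
Step 2 — Component impedances:
  Z1: Z = jωL = j·4.467e+04·0.0832 = 0 + j3717 Ω
  Z2: Z = R = 91.6 Ω
  Z3: Z = R = 3040 Ω
  Z4: Z = R = 230 Ω
  Z5: Z = R = 3490 Ω
Step 3 — Bridge requires nodal analysis (the Z5 bridge couples midpoints C and D, so the two paths cannot be reduced to a simple series/parallel combination). Setting node B to ground and injecting 1 A at node A, the 3-node admittance system at A, C, D solves to V_A = Z_AB = 1843 + j1575 Ω = 2424∠40.5° Ω.
Step 4 — Source phasor: V = 243∠-118.6° V = -116.3 - j213.3 V.
Step 5 — Current: I = V / Z = -0.09365 - j0.03573 A = 0.1002∠-159.1° A.
Step 6 — Complex power: S = V·I* = 18.52 + j15.82 VA.
Step 7 — Real power: P = Re(S) = 18.52 W.
Step 8 — Reactive power: Q = Im(S) = 15.82 VAR.
Step 9 — Apparent power: |S| = 24.36 VA.
Step 10 — Power factor: PF = P/|S| = 0.7602 (lagging).

(a) P = 18.52 W  (b) Q = 15.82 VAR  (c) S = 24.36 VA  (d) PF = 0.7602 (lagging)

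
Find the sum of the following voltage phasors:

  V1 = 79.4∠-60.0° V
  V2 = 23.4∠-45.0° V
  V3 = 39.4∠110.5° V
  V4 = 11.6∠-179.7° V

Step 1 — Convert each phasor to rectangular form:
  V1 = 79.4·(cos(-60.0°) + j·sin(-60.0°)) = 39.7 - j68.76 V
  V2 = 23.4·(cos(-45.0°) + j·sin(-45.0°)) = 16.55 - j16.55 V
  V3 = 39.4·(cos(110.5°) + j·sin(110.5°)) = -13.8 + j36.9 V
  V4 = 11.6·(cos(-179.7°) + j·sin(-179.7°)) = -11.6 - j0.06074 V
Step 2 — Sum components: V_total = 30.85 - j48.46 V.
Step 3 — Convert to polar: |V_total| = 57.45 V, ∠V_total = -57.5°.

V_total = 57.45∠-57.5° V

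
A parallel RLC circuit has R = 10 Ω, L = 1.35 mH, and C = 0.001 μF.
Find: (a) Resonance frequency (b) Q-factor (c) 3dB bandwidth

Step 1 — Resonance: ω₀ = 1/√(LC) = 1/√(0.00135·1e-09) = 8.607e+05 rad/s.
Step 2 — f₀ = ω₀/(2π) = 1.37e+05 Hz.
Step 3 — Parallel Q: Q = R/(ω₀L) = 10/(8.607e+05·0.00135) = 0.008607.
Step 4 — Bandwidth: Δω = ω₀/Q = 1e+08 rad/s; BW = Δω/(2π) = 1.592e+07 Hz.

(a) f₀ = 1.37e+05 Hz  (b) Q = 0.008607  (c) BW = 1.592e+07 Hz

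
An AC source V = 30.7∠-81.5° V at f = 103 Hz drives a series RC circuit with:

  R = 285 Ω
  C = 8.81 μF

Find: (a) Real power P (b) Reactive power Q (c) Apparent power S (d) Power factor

Step 1 — Angular frequency: ω = 2π·f = 2π·103 = 647.2 rad/s.
Step 2 — Component impedances:
  R: Z = R = 285 Ω
  C: Z = 1/(jωC) = -j/(ω·C) = 0 - j175.4 Ω
Step 3 — Series combination: Z_total = R + C = 285 - j175.4 Ω = 334.6∠-31.6° Ω.
Step 4 — Source phasor: V = 30.7∠-81.5° V = 4.538 - j30.36 V.
Step 5 — Current: I = V / Z = 0.0591 - j0.07016 A = 0.09174∠-49.9° A.
Step 6 — Complex power: S = V·I* = 2.399 - j1.476 VA.
Step 7 — Real power: P = Re(S) = 2.399 W.
Step 8 — Reactive power: Q = Im(S) = -1.476 VAR.
Step 9 — Apparent power: |S| = 2.816 VA.
Step 10 — Power factor: PF = P/|S| = 0.8516 (leading).

(a) P = 2.399 W  (b) Q = -1.476 VAR  (c) S = 2.816 VA  (d) PF = 0.8516 (leading)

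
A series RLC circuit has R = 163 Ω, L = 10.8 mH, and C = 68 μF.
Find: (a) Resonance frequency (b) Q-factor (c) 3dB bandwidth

Step 1 — Resonance condition Im(Z)=0 gives ω₀ = 1/√(LC).
Step 2 — ω₀ = 1/√(0.0108·6.8e-05) = 1167 rad/s.
Step 3 — f₀ = ω₀/(2π) = 185.7 Hz.
Step 4 — Series Q: Q = ω₀L/R = 1167·0.0108/163 = 0.07732.
Step 5 — 3dB bandwidth: Δω = ω₀/Q = 1.509e+04 rad/s; BW = Δω/(2π) = 2402 Hz.

(a) f₀ = 185.7 Hz  (b) Q = 0.07732  (c) BW = 2402 Hz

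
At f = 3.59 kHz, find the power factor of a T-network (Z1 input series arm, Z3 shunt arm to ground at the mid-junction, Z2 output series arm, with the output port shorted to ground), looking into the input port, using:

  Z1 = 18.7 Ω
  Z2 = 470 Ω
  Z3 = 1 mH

Step 1 — Angular frequency: ω = 2π·f = 2π·3590 = 2.256e+04 rad/s.
Step 2 — Component impedances:
  Z1: Z = R = 18.7 Ω
  Z2: Z = R = 470 Ω
  Z3: Z = jωL = j·2.256e+04·0.001 = 0 + j22.56 Ω
Step 3 — With the output port shorted to ground, the output series arm Z2 runs from the junction to ground; the shunt arm Z3 also runs from the junction to ground. They appear in parallel: Z3 || Z2 = 1.08 + j22.5 Ω.
Step 4 — Series with input arm Z1: Z_in = Z1 + (Z3 || Z2) = 19.78 + j22.5 Ω = 29.96∠48.7° Ω.
Step 5 — Power factor: PF = cos(φ) = Re(Z)/|Z| = 19.78/29.96 = 0.6602.
Step 6 — Type: Im(Z) = 22.5 ⇒ lagging (phase φ = 48.7°).

PF = 0.6602 (lagging, φ = 48.7°)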